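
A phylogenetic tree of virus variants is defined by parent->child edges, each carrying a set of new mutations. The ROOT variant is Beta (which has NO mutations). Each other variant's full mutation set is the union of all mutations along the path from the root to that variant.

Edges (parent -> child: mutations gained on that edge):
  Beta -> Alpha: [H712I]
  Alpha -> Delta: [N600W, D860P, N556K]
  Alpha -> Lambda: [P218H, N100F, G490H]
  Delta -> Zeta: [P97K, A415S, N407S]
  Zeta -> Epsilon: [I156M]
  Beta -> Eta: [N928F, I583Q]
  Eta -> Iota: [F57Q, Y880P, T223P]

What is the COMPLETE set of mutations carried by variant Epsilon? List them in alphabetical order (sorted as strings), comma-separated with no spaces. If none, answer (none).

At Beta: gained [] -> total []
At Alpha: gained ['H712I'] -> total ['H712I']
At Delta: gained ['N600W', 'D860P', 'N556K'] -> total ['D860P', 'H712I', 'N556K', 'N600W']
At Zeta: gained ['P97K', 'A415S', 'N407S'] -> total ['A415S', 'D860P', 'H712I', 'N407S', 'N556K', 'N600W', 'P97K']
At Epsilon: gained ['I156M'] -> total ['A415S', 'D860P', 'H712I', 'I156M', 'N407S', 'N556K', 'N600W', 'P97K']

Answer: A415S,D860P,H712I,I156M,N407S,N556K,N600W,P97K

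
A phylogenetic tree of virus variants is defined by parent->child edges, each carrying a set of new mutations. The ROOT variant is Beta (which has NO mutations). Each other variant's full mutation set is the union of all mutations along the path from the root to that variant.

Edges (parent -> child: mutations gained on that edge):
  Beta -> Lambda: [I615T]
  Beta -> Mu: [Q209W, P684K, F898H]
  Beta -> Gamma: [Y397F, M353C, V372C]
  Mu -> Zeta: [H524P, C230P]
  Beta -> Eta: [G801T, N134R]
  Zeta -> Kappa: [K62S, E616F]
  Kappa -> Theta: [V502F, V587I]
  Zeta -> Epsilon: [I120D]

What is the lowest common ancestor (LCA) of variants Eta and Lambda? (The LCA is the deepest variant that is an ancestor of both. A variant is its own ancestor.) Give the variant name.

Path from root to Eta: Beta -> Eta
  ancestors of Eta: {Beta, Eta}
Path from root to Lambda: Beta -> Lambda
  ancestors of Lambda: {Beta, Lambda}
Common ancestors: {Beta}
Walk up from Lambda: Lambda (not in ancestors of Eta), Beta (in ancestors of Eta)
Deepest common ancestor (LCA) = Beta

Answer: Beta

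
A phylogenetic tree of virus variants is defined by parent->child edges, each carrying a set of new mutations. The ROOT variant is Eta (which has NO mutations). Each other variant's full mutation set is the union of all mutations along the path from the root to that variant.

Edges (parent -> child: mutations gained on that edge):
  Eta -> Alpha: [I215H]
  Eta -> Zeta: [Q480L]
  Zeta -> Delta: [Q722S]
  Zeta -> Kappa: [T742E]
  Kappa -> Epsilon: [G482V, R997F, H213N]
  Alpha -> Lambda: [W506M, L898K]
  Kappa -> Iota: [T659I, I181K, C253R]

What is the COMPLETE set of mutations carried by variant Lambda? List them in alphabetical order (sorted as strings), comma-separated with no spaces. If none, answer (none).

Answer: I215H,L898K,W506M

Derivation:
At Eta: gained [] -> total []
At Alpha: gained ['I215H'] -> total ['I215H']
At Lambda: gained ['W506M', 'L898K'] -> total ['I215H', 'L898K', 'W506M']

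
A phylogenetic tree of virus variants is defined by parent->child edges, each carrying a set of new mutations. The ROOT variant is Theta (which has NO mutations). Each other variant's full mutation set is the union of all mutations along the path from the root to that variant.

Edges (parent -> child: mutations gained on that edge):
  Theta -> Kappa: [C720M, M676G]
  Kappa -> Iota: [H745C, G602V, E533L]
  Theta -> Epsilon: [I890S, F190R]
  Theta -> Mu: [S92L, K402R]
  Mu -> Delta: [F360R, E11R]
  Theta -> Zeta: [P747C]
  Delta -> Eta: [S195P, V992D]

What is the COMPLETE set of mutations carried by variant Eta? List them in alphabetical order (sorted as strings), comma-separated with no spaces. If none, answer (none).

Answer: E11R,F360R,K402R,S195P,S92L,V992D

Derivation:
At Theta: gained [] -> total []
At Mu: gained ['S92L', 'K402R'] -> total ['K402R', 'S92L']
At Delta: gained ['F360R', 'E11R'] -> total ['E11R', 'F360R', 'K402R', 'S92L']
At Eta: gained ['S195P', 'V992D'] -> total ['E11R', 'F360R', 'K402R', 'S195P', 'S92L', 'V992D']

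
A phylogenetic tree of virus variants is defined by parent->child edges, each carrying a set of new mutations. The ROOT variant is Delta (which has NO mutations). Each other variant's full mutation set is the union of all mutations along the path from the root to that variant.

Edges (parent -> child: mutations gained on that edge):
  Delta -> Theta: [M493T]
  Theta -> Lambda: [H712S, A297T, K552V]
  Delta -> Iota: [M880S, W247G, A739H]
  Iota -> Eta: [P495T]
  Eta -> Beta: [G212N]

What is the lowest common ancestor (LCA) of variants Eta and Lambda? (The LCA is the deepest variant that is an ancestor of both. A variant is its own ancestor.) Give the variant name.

Answer: Delta

Derivation:
Path from root to Eta: Delta -> Iota -> Eta
  ancestors of Eta: {Delta, Iota, Eta}
Path from root to Lambda: Delta -> Theta -> Lambda
  ancestors of Lambda: {Delta, Theta, Lambda}
Common ancestors: {Delta}
Walk up from Lambda: Lambda (not in ancestors of Eta), Theta (not in ancestors of Eta), Delta (in ancestors of Eta)
Deepest common ancestor (LCA) = Delta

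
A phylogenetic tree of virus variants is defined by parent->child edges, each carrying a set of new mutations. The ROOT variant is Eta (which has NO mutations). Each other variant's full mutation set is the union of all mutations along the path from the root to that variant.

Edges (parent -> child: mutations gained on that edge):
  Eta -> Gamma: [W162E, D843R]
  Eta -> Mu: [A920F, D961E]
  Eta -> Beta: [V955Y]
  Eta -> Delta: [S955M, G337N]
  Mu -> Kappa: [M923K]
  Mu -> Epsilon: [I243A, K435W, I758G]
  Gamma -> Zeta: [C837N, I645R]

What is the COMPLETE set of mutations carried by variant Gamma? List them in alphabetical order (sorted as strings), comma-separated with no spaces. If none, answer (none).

Answer: D843R,W162E

Derivation:
At Eta: gained [] -> total []
At Gamma: gained ['W162E', 'D843R'] -> total ['D843R', 'W162E']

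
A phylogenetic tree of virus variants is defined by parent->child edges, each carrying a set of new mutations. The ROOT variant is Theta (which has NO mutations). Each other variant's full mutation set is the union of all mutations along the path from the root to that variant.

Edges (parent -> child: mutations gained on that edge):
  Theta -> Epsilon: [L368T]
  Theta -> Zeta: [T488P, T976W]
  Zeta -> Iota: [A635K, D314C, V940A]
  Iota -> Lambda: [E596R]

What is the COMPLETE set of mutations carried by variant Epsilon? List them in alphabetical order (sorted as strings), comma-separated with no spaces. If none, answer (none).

At Theta: gained [] -> total []
At Epsilon: gained ['L368T'] -> total ['L368T']

Answer: L368T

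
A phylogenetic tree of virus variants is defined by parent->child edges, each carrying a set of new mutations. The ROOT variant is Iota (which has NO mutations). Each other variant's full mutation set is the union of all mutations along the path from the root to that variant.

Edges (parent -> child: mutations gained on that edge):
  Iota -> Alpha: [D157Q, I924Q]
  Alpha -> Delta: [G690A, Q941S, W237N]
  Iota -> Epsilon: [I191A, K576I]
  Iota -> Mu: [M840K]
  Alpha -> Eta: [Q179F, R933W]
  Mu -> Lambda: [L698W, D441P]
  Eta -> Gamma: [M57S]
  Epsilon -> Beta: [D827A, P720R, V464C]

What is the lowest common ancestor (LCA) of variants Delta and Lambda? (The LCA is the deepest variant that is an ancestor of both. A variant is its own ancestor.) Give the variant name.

Answer: Iota

Derivation:
Path from root to Delta: Iota -> Alpha -> Delta
  ancestors of Delta: {Iota, Alpha, Delta}
Path from root to Lambda: Iota -> Mu -> Lambda
  ancestors of Lambda: {Iota, Mu, Lambda}
Common ancestors: {Iota}
Walk up from Lambda: Lambda (not in ancestors of Delta), Mu (not in ancestors of Delta), Iota (in ancestors of Delta)
Deepest common ancestor (LCA) = Iota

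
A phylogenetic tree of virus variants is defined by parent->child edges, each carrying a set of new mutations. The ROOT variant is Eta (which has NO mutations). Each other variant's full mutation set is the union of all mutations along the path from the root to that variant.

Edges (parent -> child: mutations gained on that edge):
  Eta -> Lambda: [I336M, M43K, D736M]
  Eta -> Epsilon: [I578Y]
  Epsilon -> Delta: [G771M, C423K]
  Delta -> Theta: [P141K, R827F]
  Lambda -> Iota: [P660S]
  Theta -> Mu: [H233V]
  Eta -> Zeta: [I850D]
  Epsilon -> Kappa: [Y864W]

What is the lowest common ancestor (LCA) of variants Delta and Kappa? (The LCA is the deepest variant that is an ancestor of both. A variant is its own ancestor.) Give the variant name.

Answer: Epsilon

Derivation:
Path from root to Delta: Eta -> Epsilon -> Delta
  ancestors of Delta: {Eta, Epsilon, Delta}
Path from root to Kappa: Eta -> Epsilon -> Kappa
  ancestors of Kappa: {Eta, Epsilon, Kappa}
Common ancestors: {Eta, Epsilon}
Walk up from Kappa: Kappa (not in ancestors of Delta), Epsilon (in ancestors of Delta), Eta (in ancestors of Delta)
Deepest common ancestor (LCA) = Epsilon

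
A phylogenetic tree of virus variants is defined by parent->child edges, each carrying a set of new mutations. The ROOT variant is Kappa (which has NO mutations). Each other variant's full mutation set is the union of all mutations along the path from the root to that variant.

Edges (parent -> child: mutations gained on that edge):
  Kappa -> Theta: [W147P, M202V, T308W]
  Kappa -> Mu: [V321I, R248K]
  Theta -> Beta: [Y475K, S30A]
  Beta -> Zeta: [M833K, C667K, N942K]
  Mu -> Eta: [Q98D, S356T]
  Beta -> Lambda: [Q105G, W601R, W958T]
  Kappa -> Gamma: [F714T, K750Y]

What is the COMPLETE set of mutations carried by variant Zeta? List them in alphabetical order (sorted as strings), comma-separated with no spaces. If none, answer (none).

At Kappa: gained [] -> total []
At Theta: gained ['W147P', 'M202V', 'T308W'] -> total ['M202V', 'T308W', 'W147P']
At Beta: gained ['Y475K', 'S30A'] -> total ['M202V', 'S30A', 'T308W', 'W147P', 'Y475K']
At Zeta: gained ['M833K', 'C667K', 'N942K'] -> total ['C667K', 'M202V', 'M833K', 'N942K', 'S30A', 'T308W', 'W147P', 'Y475K']

Answer: C667K,M202V,M833K,N942K,S30A,T308W,W147P,Y475K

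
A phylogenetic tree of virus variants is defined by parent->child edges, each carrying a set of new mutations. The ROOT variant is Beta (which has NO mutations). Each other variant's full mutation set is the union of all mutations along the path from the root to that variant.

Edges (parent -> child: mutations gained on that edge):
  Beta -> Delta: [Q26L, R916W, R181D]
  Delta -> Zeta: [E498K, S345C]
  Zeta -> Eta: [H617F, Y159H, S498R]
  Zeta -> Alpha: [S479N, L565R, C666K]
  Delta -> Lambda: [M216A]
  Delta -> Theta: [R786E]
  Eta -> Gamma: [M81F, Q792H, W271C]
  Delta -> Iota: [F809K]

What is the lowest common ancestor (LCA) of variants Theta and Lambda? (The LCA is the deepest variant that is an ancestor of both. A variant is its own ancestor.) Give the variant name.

Path from root to Theta: Beta -> Delta -> Theta
  ancestors of Theta: {Beta, Delta, Theta}
Path from root to Lambda: Beta -> Delta -> Lambda
  ancestors of Lambda: {Beta, Delta, Lambda}
Common ancestors: {Beta, Delta}
Walk up from Lambda: Lambda (not in ancestors of Theta), Delta (in ancestors of Theta), Beta (in ancestors of Theta)
Deepest common ancestor (LCA) = Delta

Answer: Delta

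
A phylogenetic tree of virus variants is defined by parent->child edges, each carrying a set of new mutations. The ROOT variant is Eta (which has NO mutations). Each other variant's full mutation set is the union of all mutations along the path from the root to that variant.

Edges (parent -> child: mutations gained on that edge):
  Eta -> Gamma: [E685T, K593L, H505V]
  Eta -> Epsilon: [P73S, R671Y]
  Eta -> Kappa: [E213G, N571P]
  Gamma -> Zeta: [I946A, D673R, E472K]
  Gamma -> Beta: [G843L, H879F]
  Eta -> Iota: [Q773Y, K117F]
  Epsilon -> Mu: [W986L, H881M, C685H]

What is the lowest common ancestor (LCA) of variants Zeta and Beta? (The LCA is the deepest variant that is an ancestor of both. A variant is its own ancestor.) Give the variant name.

Path from root to Zeta: Eta -> Gamma -> Zeta
  ancestors of Zeta: {Eta, Gamma, Zeta}
Path from root to Beta: Eta -> Gamma -> Beta
  ancestors of Beta: {Eta, Gamma, Beta}
Common ancestors: {Eta, Gamma}
Walk up from Beta: Beta (not in ancestors of Zeta), Gamma (in ancestors of Zeta), Eta (in ancestors of Zeta)
Deepest common ancestor (LCA) = Gamma

Answer: Gamma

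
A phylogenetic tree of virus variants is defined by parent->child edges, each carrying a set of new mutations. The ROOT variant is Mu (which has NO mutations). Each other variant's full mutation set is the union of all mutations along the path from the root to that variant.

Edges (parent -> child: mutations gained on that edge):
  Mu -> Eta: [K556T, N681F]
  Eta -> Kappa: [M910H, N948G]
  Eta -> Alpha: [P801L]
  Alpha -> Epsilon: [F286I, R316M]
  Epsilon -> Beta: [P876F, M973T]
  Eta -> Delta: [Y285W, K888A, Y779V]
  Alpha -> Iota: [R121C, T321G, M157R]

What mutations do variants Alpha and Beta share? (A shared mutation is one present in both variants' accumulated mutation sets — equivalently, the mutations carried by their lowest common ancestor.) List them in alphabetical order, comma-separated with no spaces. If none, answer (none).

Answer: K556T,N681F,P801L

Derivation:
Accumulating mutations along path to Alpha:
  At Mu: gained [] -> total []
  At Eta: gained ['K556T', 'N681F'] -> total ['K556T', 'N681F']
  At Alpha: gained ['P801L'] -> total ['K556T', 'N681F', 'P801L']
Mutations(Alpha) = ['K556T', 'N681F', 'P801L']
Accumulating mutations along path to Beta:
  At Mu: gained [] -> total []
  At Eta: gained ['K556T', 'N681F'] -> total ['K556T', 'N681F']
  At Alpha: gained ['P801L'] -> total ['K556T', 'N681F', 'P801L']
  At Epsilon: gained ['F286I', 'R316M'] -> total ['F286I', 'K556T', 'N681F', 'P801L', 'R316M']
  At Beta: gained ['P876F', 'M973T'] -> total ['F286I', 'K556T', 'M973T', 'N681F', 'P801L', 'P876F', 'R316M']
Mutations(Beta) = ['F286I', 'K556T', 'M973T', 'N681F', 'P801L', 'P876F', 'R316M']
Intersection: ['K556T', 'N681F', 'P801L'] ∩ ['F286I', 'K556T', 'M973T', 'N681F', 'P801L', 'P876F', 'R316M'] = ['K556T', 'N681F', 'P801L']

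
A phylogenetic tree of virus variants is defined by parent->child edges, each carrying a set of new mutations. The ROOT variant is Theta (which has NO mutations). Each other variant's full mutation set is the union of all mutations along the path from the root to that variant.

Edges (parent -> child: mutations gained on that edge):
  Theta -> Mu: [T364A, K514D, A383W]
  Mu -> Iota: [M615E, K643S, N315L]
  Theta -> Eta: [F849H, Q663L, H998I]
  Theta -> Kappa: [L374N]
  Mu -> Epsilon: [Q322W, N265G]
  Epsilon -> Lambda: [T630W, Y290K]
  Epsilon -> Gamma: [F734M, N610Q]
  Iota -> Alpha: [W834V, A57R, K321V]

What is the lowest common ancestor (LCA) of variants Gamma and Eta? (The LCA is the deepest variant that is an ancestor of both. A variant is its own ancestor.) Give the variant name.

Answer: Theta

Derivation:
Path from root to Gamma: Theta -> Mu -> Epsilon -> Gamma
  ancestors of Gamma: {Theta, Mu, Epsilon, Gamma}
Path from root to Eta: Theta -> Eta
  ancestors of Eta: {Theta, Eta}
Common ancestors: {Theta}
Walk up from Eta: Eta (not in ancestors of Gamma), Theta (in ancestors of Gamma)
Deepest common ancestor (LCA) = Theta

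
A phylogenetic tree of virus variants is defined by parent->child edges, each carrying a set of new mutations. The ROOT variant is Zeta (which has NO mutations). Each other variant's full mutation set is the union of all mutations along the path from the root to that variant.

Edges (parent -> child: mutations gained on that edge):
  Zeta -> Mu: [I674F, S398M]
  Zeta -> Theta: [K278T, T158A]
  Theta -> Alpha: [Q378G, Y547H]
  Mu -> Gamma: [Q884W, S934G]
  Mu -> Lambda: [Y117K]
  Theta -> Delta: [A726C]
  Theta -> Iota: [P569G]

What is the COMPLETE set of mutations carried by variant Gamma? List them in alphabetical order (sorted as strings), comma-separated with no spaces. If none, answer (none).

Answer: I674F,Q884W,S398M,S934G

Derivation:
At Zeta: gained [] -> total []
At Mu: gained ['I674F', 'S398M'] -> total ['I674F', 'S398M']
At Gamma: gained ['Q884W', 'S934G'] -> total ['I674F', 'Q884W', 'S398M', 'S934G']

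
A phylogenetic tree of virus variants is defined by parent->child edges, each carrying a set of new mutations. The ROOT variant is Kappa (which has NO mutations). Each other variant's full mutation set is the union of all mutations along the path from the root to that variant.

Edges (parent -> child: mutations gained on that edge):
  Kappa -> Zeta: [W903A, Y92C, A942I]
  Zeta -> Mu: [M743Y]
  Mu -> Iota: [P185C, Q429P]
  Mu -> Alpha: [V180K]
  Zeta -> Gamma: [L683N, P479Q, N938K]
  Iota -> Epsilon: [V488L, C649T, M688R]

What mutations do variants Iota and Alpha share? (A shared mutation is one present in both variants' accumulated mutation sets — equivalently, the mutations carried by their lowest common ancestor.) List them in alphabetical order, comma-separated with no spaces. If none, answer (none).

Answer: A942I,M743Y,W903A,Y92C

Derivation:
Accumulating mutations along path to Iota:
  At Kappa: gained [] -> total []
  At Zeta: gained ['W903A', 'Y92C', 'A942I'] -> total ['A942I', 'W903A', 'Y92C']
  At Mu: gained ['M743Y'] -> total ['A942I', 'M743Y', 'W903A', 'Y92C']
  At Iota: gained ['P185C', 'Q429P'] -> total ['A942I', 'M743Y', 'P185C', 'Q429P', 'W903A', 'Y92C']
Mutations(Iota) = ['A942I', 'M743Y', 'P185C', 'Q429P', 'W903A', 'Y92C']
Accumulating mutations along path to Alpha:
  At Kappa: gained [] -> total []
  At Zeta: gained ['W903A', 'Y92C', 'A942I'] -> total ['A942I', 'W903A', 'Y92C']
  At Mu: gained ['M743Y'] -> total ['A942I', 'M743Y', 'W903A', 'Y92C']
  At Alpha: gained ['V180K'] -> total ['A942I', 'M743Y', 'V180K', 'W903A', 'Y92C']
Mutations(Alpha) = ['A942I', 'M743Y', 'V180K', 'W903A', 'Y92C']
Intersection: ['A942I', 'M743Y', 'P185C', 'Q429P', 'W903A', 'Y92C'] ∩ ['A942I', 'M743Y', 'V180K', 'W903A', 'Y92C'] = ['A942I', 'M743Y', 'W903A', 'Y92C']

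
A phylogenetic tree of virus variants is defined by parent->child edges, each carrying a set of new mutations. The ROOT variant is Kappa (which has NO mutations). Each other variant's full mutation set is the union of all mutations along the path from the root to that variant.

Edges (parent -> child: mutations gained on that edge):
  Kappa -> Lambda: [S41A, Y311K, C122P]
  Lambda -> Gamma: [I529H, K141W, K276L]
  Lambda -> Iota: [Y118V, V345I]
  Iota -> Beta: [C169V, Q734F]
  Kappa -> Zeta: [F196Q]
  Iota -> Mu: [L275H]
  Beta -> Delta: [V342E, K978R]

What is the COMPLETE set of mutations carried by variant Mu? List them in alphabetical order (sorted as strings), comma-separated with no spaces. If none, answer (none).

Answer: C122P,L275H,S41A,V345I,Y118V,Y311K

Derivation:
At Kappa: gained [] -> total []
At Lambda: gained ['S41A', 'Y311K', 'C122P'] -> total ['C122P', 'S41A', 'Y311K']
At Iota: gained ['Y118V', 'V345I'] -> total ['C122P', 'S41A', 'V345I', 'Y118V', 'Y311K']
At Mu: gained ['L275H'] -> total ['C122P', 'L275H', 'S41A', 'V345I', 'Y118V', 'Y311K']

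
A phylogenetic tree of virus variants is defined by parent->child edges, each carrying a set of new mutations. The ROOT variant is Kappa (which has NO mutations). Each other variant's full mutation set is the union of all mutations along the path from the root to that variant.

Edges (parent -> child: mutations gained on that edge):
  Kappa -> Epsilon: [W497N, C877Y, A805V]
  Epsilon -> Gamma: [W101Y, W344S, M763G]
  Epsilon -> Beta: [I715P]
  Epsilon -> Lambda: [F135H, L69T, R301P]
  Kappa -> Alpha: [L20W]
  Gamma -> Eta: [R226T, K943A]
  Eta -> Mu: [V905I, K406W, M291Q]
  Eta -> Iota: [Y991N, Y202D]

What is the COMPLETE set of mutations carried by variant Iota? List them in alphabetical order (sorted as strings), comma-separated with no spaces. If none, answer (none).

Answer: A805V,C877Y,K943A,M763G,R226T,W101Y,W344S,W497N,Y202D,Y991N

Derivation:
At Kappa: gained [] -> total []
At Epsilon: gained ['W497N', 'C877Y', 'A805V'] -> total ['A805V', 'C877Y', 'W497N']
At Gamma: gained ['W101Y', 'W344S', 'M763G'] -> total ['A805V', 'C877Y', 'M763G', 'W101Y', 'W344S', 'W497N']
At Eta: gained ['R226T', 'K943A'] -> total ['A805V', 'C877Y', 'K943A', 'M763G', 'R226T', 'W101Y', 'W344S', 'W497N']
At Iota: gained ['Y991N', 'Y202D'] -> total ['A805V', 'C877Y', 'K943A', 'M763G', 'R226T', 'W101Y', 'W344S', 'W497N', 'Y202D', 'Y991N']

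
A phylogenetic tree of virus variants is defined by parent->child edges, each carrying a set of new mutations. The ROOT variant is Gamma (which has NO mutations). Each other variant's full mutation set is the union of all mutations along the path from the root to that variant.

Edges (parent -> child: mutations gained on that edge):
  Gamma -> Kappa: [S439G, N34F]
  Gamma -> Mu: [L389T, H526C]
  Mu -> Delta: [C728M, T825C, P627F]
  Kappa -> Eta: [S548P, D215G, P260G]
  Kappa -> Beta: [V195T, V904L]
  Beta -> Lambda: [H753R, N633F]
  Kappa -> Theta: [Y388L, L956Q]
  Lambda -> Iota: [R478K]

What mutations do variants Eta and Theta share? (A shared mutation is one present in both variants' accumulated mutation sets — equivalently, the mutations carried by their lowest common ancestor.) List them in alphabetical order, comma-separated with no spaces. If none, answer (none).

Accumulating mutations along path to Eta:
  At Gamma: gained [] -> total []
  At Kappa: gained ['S439G', 'N34F'] -> total ['N34F', 'S439G']
  At Eta: gained ['S548P', 'D215G', 'P260G'] -> total ['D215G', 'N34F', 'P260G', 'S439G', 'S548P']
Mutations(Eta) = ['D215G', 'N34F', 'P260G', 'S439G', 'S548P']
Accumulating mutations along path to Theta:
  At Gamma: gained [] -> total []
  At Kappa: gained ['S439G', 'N34F'] -> total ['N34F', 'S439G']
  At Theta: gained ['Y388L', 'L956Q'] -> total ['L956Q', 'N34F', 'S439G', 'Y388L']
Mutations(Theta) = ['L956Q', 'N34F', 'S439G', 'Y388L']
Intersection: ['D215G', 'N34F', 'P260G', 'S439G', 'S548P'] ∩ ['L956Q', 'N34F', 'S439G', 'Y388L'] = ['N34F', 'S439G']

Answer: N34F,S439G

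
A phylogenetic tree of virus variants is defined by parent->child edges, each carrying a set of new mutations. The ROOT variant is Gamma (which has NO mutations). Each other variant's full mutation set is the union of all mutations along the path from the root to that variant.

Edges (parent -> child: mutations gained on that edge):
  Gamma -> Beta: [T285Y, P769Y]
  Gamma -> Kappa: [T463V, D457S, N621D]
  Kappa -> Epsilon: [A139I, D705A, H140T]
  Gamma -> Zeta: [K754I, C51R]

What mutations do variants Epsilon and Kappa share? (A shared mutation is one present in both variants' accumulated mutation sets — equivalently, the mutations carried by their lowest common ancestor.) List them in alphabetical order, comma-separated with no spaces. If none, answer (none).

Answer: D457S,N621D,T463V

Derivation:
Accumulating mutations along path to Epsilon:
  At Gamma: gained [] -> total []
  At Kappa: gained ['T463V', 'D457S', 'N621D'] -> total ['D457S', 'N621D', 'T463V']
  At Epsilon: gained ['A139I', 'D705A', 'H140T'] -> total ['A139I', 'D457S', 'D705A', 'H140T', 'N621D', 'T463V']
Mutations(Epsilon) = ['A139I', 'D457S', 'D705A', 'H140T', 'N621D', 'T463V']
Accumulating mutations along path to Kappa:
  At Gamma: gained [] -> total []
  At Kappa: gained ['T463V', 'D457S', 'N621D'] -> total ['D457S', 'N621D', 'T463V']
Mutations(Kappa) = ['D457S', 'N621D', 'T463V']
Intersection: ['A139I', 'D457S', 'D705A', 'H140T', 'N621D', 'T463V'] ∩ ['D457S', 'N621D', 'T463V'] = ['D457S', 'N621D', 'T463V']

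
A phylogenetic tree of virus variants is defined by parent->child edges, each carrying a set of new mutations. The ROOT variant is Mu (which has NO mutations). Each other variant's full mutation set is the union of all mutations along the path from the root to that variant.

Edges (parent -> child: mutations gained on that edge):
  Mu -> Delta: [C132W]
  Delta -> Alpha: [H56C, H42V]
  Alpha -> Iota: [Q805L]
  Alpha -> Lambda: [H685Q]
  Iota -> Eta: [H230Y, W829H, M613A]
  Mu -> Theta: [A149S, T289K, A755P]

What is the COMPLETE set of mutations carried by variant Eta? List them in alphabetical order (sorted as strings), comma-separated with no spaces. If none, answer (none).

Answer: C132W,H230Y,H42V,H56C,M613A,Q805L,W829H

Derivation:
At Mu: gained [] -> total []
At Delta: gained ['C132W'] -> total ['C132W']
At Alpha: gained ['H56C', 'H42V'] -> total ['C132W', 'H42V', 'H56C']
At Iota: gained ['Q805L'] -> total ['C132W', 'H42V', 'H56C', 'Q805L']
At Eta: gained ['H230Y', 'W829H', 'M613A'] -> total ['C132W', 'H230Y', 'H42V', 'H56C', 'M613A', 'Q805L', 'W829H']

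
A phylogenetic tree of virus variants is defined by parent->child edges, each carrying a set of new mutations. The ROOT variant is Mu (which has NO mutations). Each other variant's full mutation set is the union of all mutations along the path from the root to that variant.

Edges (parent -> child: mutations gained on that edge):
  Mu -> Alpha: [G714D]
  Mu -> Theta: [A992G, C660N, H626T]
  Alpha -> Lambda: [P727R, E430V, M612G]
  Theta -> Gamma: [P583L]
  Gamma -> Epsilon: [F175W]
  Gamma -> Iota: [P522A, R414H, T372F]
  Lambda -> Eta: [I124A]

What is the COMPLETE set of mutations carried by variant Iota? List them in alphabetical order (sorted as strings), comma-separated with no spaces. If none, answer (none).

At Mu: gained [] -> total []
At Theta: gained ['A992G', 'C660N', 'H626T'] -> total ['A992G', 'C660N', 'H626T']
At Gamma: gained ['P583L'] -> total ['A992G', 'C660N', 'H626T', 'P583L']
At Iota: gained ['P522A', 'R414H', 'T372F'] -> total ['A992G', 'C660N', 'H626T', 'P522A', 'P583L', 'R414H', 'T372F']

Answer: A992G,C660N,H626T,P522A,P583L,R414H,T372F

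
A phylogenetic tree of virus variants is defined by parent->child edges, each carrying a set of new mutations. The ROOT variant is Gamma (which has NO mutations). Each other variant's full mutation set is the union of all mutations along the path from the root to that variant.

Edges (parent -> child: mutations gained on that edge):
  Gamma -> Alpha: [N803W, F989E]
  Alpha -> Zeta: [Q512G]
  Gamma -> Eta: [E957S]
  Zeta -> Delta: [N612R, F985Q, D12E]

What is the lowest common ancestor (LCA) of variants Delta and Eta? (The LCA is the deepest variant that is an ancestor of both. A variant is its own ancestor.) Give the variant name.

Path from root to Delta: Gamma -> Alpha -> Zeta -> Delta
  ancestors of Delta: {Gamma, Alpha, Zeta, Delta}
Path from root to Eta: Gamma -> Eta
  ancestors of Eta: {Gamma, Eta}
Common ancestors: {Gamma}
Walk up from Eta: Eta (not in ancestors of Delta), Gamma (in ancestors of Delta)
Deepest common ancestor (LCA) = Gamma

Answer: Gamma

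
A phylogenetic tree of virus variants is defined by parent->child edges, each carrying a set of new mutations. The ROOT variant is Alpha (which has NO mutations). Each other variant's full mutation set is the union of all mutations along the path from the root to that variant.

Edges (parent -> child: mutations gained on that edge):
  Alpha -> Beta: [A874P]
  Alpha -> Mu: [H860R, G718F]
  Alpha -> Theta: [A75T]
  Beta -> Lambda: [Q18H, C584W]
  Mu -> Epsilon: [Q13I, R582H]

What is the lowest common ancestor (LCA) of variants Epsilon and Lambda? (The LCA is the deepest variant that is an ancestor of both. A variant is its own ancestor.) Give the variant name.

Path from root to Epsilon: Alpha -> Mu -> Epsilon
  ancestors of Epsilon: {Alpha, Mu, Epsilon}
Path from root to Lambda: Alpha -> Beta -> Lambda
  ancestors of Lambda: {Alpha, Beta, Lambda}
Common ancestors: {Alpha}
Walk up from Lambda: Lambda (not in ancestors of Epsilon), Beta (not in ancestors of Epsilon), Alpha (in ancestors of Epsilon)
Deepest common ancestor (LCA) = Alpha

Answer: Alpha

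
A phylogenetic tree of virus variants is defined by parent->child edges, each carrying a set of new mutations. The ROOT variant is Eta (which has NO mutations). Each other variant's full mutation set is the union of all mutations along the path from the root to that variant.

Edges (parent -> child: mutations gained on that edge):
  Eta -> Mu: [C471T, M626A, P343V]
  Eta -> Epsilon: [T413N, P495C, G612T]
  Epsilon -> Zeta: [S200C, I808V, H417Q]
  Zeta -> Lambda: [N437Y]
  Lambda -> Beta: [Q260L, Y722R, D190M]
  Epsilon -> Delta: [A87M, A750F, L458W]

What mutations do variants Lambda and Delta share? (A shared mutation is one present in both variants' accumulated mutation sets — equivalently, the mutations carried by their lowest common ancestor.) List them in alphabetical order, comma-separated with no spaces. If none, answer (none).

Accumulating mutations along path to Lambda:
  At Eta: gained [] -> total []
  At Epsilon: gained ['T413N', 'P495C', 'G612T'] -> total ['G612T', 'P495C', 'T413N']
  At Zeta: gained ['S200C', 'I808V', 'H417Q'] -> total ['G612T', 'H417Q', 'I808V', 'P495C', 'S200C', 'T413N']
  At Lambda: gained ['N437Y'] -> total ['G612T', 'H417Q', 'I808V', 'N437Y', 'P495C', 'S200C', 'T413N']
Mutations(Lambda) = ['G612T', 'H417Q', 'I808V', 'N437Y', 'P495C', 'S200C', 'T413N']
Accumulating mutations along path to Delta:
  At Eta: gained [] -> total []
  At Epsilon: gained ['T413N', 'P495C', 'G612T'] -> total ['G612T', 'P495C', 'T413N']
  At Delta: gained ['A87M', 'A750F', 'L458W'] -> total ['A750F', 'A87M', 'G612T', 'L458W', 'P495C', 'T413N']
Mutations(Delta) = ['A750F', 'A87M', 'G612T', 'L458W', 'P495C', 'T413N']
Intersection: ['G612T', 'H417Q', 'I808V', 'N437Y', 'P495C', 'S200C', 'T413N'] ∩ ['A750F', 'A87M', 'G612T', 'L458W', 'P495C', 'T413N'] = ['G612T', 'P495C', 'T413N']

Answer: G612T,P495C,T413N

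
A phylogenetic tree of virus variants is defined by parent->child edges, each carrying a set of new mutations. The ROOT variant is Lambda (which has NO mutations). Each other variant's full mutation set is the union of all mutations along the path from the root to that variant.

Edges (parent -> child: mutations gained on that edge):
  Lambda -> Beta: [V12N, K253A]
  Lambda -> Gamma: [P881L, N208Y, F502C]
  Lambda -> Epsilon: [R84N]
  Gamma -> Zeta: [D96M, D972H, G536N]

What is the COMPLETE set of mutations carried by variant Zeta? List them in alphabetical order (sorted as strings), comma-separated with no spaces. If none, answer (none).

At Lambda: gained [] -> total []
At Gamma: gained ['P881L', 'N208Y', 'F502C'] -> total ['F502C', 'N208Y', 'P881L']
At Zeta: gained ['D96M', 'D972H', 'G536N'] -> total ['D96M', 'D972H', 'F502C', 'G536N', 'N208Y', 'P881L']

Answer: D96M,D972H,F502C,G536N,N208Y,P881L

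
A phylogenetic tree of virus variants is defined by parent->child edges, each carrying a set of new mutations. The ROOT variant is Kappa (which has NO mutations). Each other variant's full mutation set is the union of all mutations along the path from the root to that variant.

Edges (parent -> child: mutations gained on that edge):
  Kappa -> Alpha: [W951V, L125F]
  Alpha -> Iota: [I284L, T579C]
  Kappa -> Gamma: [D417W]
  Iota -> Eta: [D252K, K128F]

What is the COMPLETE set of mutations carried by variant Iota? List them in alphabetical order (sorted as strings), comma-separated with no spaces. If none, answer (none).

At Kappa: gained [] -> total []
At Alpha: gained ['W951V', 'L125F'] -> total ['L125F', 'W951V']
At Iota: gained ['I284L', 'T579C'] -> total ['I284L', 'L125F', 'T579C', 'W951V']

Answer: I284L,L125F,T579C,W951V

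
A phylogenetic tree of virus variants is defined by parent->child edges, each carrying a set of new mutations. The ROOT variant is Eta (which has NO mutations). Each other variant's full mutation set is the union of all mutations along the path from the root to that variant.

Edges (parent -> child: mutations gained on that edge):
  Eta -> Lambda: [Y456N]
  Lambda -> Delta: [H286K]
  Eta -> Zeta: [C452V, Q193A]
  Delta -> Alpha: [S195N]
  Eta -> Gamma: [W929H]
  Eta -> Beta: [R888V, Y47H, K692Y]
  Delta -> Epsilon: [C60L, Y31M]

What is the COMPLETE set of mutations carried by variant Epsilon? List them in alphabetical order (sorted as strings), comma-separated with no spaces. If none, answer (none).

At Eta: gained [] -> total []
At Lambda: gained ['Y456N'] -> total ['Y456N']
At Delta: gained ['H286K'] -> total ['H286K', 'Y456N']
At Epsilon: gained ['C60L', 'Y31M'] -> total ['C60L', 'H286K', 'Y31M', 'Y456N']

Answer: C60L,H286K,Y31M,Y456N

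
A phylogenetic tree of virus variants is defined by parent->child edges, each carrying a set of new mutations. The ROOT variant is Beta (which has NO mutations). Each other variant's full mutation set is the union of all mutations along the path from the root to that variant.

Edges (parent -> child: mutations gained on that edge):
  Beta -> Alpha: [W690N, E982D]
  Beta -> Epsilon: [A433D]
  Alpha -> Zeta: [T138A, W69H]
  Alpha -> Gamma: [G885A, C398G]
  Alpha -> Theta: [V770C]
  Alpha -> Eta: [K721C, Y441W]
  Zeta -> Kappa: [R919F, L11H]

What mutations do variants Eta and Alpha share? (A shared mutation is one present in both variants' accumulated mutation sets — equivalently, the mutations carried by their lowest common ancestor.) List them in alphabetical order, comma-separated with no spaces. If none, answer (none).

Answer: E982D,W690N

Derivation:
Accumulating mutations along path to Eta:
  At Beta: gained [] -> total []
  At Alpha: gained ['W690N', 'E982D'] -> total ['E982D', 'W690N']
  At Eta: gained ['K721C', 'Y441W'] -> total ['E982D', 'K721C', 'W690N', 'Y441W']
Mutations(Eta) = ['E982D', 'K721C', 'W690N', 'Y441W']
Accumulating mutations along path to Alpha:
  At Beta: gained [] -> total []
  At Alpha: gained ['W690N', 'E982D'] -> total ['E982D', 'W690N']
Mutations(Alpha) = ['E982D', 'W690N']
Intersection: ['E982D', 'K721C', 'W690N', 'Y441W'] ∩ ['E982D', 'W690N'] = ['E982D', 'W690N']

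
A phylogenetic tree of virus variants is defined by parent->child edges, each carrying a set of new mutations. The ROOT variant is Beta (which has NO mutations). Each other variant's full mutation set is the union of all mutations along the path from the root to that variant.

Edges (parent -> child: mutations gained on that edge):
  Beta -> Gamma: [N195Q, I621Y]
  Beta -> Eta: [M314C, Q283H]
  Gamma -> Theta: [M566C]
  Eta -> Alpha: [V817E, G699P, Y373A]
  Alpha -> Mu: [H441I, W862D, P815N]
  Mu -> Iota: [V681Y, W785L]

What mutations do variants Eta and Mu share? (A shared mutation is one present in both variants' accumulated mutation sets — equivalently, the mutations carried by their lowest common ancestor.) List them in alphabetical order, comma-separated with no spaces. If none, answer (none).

Answer: M314C,Q283H

Derivation:
Accumulating mutations along path to Eta:
  At Beta: gained [] -> total []
  At Eta: gained ['M314C', 'Q283H'] -> total ['M314C', 'Q283H']
Mutations(Eta) = ['M314C', 'Q283H']
Accumulating mutations along path to Mu:
  At Beta: gained [] -> total []
  At Eta: gained ['M314C', 'Q283H'] -> total ['M314C', 'Q283H']
  At Alpha: gained ['V817E', 'G699P', 'Y373A'] -> total ['G699P', 'M314C', 'Q283H', 'V817E', 'Y373A']
  At Mu: gained ['H441I', 'W862D', 'P815N'] -> total ['G699P', 'H441I', 'M314C', 'P815N', 'Q283H', 'V817E', 'W862D', 'Y373A']
Mutations(Mu) = ['G699P', 'H441I', 'M314C', 'P815N', 'Q283H', 'V817E', 'W862D', 'Y373A']
Intersection: ['M314C', 'Q283H'] ∩ ['G699P', 'H441I', 'M314C', 'P815N', 'Q283H', 'V817E', 'W862D', 'Y373A'] = ['M314C', 'Q283H']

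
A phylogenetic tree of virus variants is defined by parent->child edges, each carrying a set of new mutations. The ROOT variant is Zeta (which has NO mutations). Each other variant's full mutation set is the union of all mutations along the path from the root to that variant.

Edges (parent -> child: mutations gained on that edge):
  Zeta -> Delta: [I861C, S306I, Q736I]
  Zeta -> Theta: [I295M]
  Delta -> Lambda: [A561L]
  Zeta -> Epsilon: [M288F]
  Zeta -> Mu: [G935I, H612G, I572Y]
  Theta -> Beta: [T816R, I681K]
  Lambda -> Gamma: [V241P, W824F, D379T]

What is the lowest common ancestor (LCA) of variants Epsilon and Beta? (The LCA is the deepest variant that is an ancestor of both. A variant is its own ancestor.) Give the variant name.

Answer: Zeta

Derivation:
Path from root to Epsilon: Zeta -> Epsilon
  ancestors of Epsilon: {Zeta, Epsilon}
Path from root to Beta: Zeta -> Theta -> Beta
  ancestors of Beta: {Zeta, Theta, Beta}
Common ancestors: {Zeta}
Walk up from Beta: Beta (not in ancestors of Epsilon), Theta (not in ancestors of Epsilon), Zeta (in ancestors of Epsilon)
Deepest common ancestor (LCA) = Zeta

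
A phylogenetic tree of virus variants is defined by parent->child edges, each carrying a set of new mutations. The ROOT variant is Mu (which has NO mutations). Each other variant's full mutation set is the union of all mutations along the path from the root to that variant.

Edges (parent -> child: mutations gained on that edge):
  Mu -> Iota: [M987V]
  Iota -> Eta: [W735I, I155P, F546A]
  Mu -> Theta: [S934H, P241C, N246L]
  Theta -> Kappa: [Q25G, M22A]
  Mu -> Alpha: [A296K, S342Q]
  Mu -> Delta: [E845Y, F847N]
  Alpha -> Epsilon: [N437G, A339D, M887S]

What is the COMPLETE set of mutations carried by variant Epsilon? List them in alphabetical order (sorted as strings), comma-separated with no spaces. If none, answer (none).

Answer: A296K,A339D,M887S,N437G,S342Q

Derivation:
At Mu: gained [] -> total []
At Alpha: gained ['A296K', 'S342Q'] -> total ['A296K', 'S342Q']
At Epsilon: gained ['N437G', 'A339D', 'M887S'] -> total ['A296K', 'A339D', 'M887S', 'N437G', 'S342Q']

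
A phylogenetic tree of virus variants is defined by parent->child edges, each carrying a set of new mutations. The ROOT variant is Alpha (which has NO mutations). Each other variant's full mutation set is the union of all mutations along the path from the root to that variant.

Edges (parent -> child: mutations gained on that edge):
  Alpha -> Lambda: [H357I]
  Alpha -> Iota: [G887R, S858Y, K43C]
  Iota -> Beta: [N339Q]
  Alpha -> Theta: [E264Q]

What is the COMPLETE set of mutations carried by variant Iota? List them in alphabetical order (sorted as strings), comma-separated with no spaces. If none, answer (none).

At Alpha: gained [] -> total []
At Iota: gained ['G887R', 'S858Y', 'K43C'] -> total ['G887R', 'K43C', 'S858Y']

Answer: G887R,K43C,S858Y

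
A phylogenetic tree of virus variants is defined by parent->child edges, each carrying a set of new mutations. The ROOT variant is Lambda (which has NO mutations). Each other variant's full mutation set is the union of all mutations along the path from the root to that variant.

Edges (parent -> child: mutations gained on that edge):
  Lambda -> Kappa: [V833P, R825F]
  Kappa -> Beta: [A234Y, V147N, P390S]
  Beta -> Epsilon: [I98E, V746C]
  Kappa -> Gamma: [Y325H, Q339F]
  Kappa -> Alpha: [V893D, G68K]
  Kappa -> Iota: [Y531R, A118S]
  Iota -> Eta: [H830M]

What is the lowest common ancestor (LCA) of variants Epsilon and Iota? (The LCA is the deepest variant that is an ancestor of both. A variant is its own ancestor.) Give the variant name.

Answer: Kappa

Derivation:
Path from root to Epsilon: Lambda -> Kappa -> Beta -> Epsilon
  ancestors of Epsilon: {Lambda, Kappa, Beta, Epsilon}
Path from root to Iota: Lambda -> Kappa -> Iota
  ancestors of Iota: {Lambda, Kappa, Iota}
Common ancestors: {Lambda, Kappa}
Walk up from Iota: Iota (not in ancestors of Epsilon), Kappa (in ancestors of Epsilon), Lambda (in ancestors of Epsilon)
Deepest common ancestor (LCA) = Kappa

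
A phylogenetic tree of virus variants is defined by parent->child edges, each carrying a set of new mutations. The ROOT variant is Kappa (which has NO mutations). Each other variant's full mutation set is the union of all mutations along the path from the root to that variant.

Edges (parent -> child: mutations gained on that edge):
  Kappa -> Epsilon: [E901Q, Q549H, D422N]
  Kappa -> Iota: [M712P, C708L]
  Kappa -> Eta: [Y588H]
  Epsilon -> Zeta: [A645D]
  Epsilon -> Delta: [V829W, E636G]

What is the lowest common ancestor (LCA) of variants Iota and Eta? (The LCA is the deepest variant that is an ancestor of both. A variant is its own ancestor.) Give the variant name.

Answer: Kappa

Derivation:
Path from root to Iota: Kappa -> Iota
  ancestors of Iota: {Kappa, Iota}
Path from root to Eta: Kappa -> Eta
  ancestors of Eta: {Kappa, Eta}
Common ancestors: {Kappa}
Walk up from Eta: Eta (not in ancestors of Iota), Kappa (in ancestors of Iota)
Deepest common ancestor (LCA) = Kappa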